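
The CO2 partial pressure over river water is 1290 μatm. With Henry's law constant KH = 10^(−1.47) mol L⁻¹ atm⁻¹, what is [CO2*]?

KH = 10^(−1.47) = 3.388×10^-2 mol L⁻¹ atm⁻¹
[CO2*] = KH · pCO2 = 3.388×10^-2 × 1290×10^-6 atm = 4.37×10^-5 mol/L

[CO2*] = 43.7 μmol/L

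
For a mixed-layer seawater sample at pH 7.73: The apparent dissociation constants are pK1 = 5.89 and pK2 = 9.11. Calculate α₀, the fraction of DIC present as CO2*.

α₀ = 0.0137

α₀ = 1 / (1 + K1/[H⁺] + K1K2/[H⁺]²) = 1 / (1 + 10^+1.84 + 10^+0.46)
   = 1 / (1 + 69.183 + 2.8840) = 1/73.067 = 0.01369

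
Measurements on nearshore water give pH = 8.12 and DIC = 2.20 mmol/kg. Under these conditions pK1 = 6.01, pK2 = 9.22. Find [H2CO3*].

[CO2*] = 15.7 μmol/kg

α₀ = 1 / (1 + K1/[H⁺] + K1K2/[H⁺]²) = 1 / (1 + 10^+2.11 + 10^+1.01)
   = 1 / (1 + 128.82 + 10.233) = 1/140.06 = 0.007140
[CO2*] = α₀ × DIC = 0.007140 × 2.20 = 0.0157 mmol/kg = 15.7 μmol/kg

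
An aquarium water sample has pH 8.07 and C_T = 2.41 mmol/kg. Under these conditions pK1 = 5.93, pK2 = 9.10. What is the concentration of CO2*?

[CO2*] = 15.9 μmol/kg

α₀ = 1 / (1 + K1/[H⁺] + K1K2/[H⁺]²) = 1 / (1 + 10^+2.14 + 10^+1.11)
   = 1 / (1 + 138.04 + 12.882) = 1/151.92 = 0.006582
[CO2*] = α₀ × DIC = 0.006582 × 2.41 = 0.0159 mmol/kg = 15.9 μmol/kg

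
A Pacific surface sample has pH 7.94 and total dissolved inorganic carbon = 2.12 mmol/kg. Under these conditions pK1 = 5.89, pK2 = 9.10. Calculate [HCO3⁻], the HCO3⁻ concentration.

α₁ = 1 / (1 + [H⁺]/K1 + K2/[H⁺]) = 1 / (1 + 10^-2.05 + 10^-1.16)
   = 1 / (1 + 0.0089125 + 0.069183) = 1/1.0781 = 0.9276
[HCO3⁻] = α₁ × DIC = 0.9276 × 2.12 = 1.97 mmol/kg

[HCO3⁻] = 1.97 mmol/kg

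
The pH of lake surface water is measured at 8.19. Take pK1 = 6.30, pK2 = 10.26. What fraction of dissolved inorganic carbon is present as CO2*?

α₀ = 0.0126

α₀ = 1 / (1 + K1/[H⁺] + K1K2/[H⁺]²) = 1 / (1 + 10^+1.89 + 10^-0.18)
   = 1 / (1 + 77.625 + 0.66069) = 1/79.285 = 0.01261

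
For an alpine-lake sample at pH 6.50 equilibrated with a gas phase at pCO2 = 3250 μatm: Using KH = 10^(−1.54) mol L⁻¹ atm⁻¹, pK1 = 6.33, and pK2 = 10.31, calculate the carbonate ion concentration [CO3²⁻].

[CO2*] = KH · pCO2 = 10^(−1.54) × 3250×10^-6 = 9.373×10^-5 mol/L
α₀ = 1/(1 + K1/[H⁺] + K1K2/[H⁺]²) = 1/(1 + 10^+0.17 + 10^-3.64) = 0.4033
DIC = [CO2*]/α₀ = 9.373×10^-5 / 0.4033 = 0.2324 mmol/L
[CO3²⁻] = α₂·DIC; α₂ = 9.240×10^-5, so [CO3²⁻] = 9.240×10^-5 × 0.2324 = 2.15×10^-5 mmol/L = 0.0215 μmol/L

[CO3²⁻] = 0.0215 μmol/L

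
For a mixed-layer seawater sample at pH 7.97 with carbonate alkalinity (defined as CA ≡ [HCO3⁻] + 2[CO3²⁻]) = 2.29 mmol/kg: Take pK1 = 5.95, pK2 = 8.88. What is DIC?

DIC = 2.08 mmol/kg

CA = [HCO3⁻] + 2[CO3²⁻] = (α₁ + 2α₂)·DIC
At pH 7.97: [H⁺]/K1 = 10^-2.02 = 0.0095499, K2/[H⁺] = 10^-0.91 = 0.12303
α₁ = 1/(1 + 0.0095499 + 0.12303) = 1/1.1326 = 0.8829; α₂ = α₁·K2/[H⁺] = 0.1086
α₁ + 2α₂ = 1.1002
DIC = CA / (α₁ + 2α₂) = 2.29 / 1.1002 = 2.08 mmol/kg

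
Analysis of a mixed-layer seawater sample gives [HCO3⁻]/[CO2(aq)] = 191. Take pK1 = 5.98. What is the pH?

From K1 = [H⁺][HCO3⁻]/[CO2(aq)]:  pH = pK1 + log₁₀([HCO3⁻]/[CO2(aq)])
log₁₀(191) = +2.281
pH = 5.98 + (+2.281) = 8.26

pH = 8.26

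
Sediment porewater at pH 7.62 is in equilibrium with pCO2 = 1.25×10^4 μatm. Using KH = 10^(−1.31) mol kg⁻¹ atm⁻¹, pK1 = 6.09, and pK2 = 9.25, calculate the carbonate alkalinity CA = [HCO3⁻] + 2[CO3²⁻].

CA = 21.7 mmol/kg

[CO2*] = KH · pCO2 = 10^(−1.31) × 1.25×10^4×10^-6 = 6.122×10^-4 mol/kg
α₀ = 1/(1 + K1/[H⁺] + K1K2/[H⁺]²) = 1/(1 + 10^+1.53 + 10^-0.10) = 0.02803
DIC = [CO2*]/α₀ = 6.122×10^-4 / 0.02803 = 21.84 mmol/kg
CA = (α₁ + 2α₂)·DIC = (0.9497 + 2×0.02226) × 21.84 = 21.7 mmol/kg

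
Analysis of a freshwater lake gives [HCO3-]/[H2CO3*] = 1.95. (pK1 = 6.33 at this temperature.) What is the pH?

From K1 = [H⁺][HCO3-]/[H2CO3*]:  pH = pK1 + log₁₀([HCO3-]/[H2CO3*])
log₁₀(1.95) = +0.290
pH = 6.33 + (+0.290) = 6.62

pH = 6.62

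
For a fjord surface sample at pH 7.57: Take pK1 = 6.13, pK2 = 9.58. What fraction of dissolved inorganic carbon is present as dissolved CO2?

α₀ = 0.0347

α₀ = 1 / (1 + K1/[H⁺] + K1K2/[H⁺]²) = 1 / (1 + 10^+1.44 + 10^-0.57)
   = 1 / (1 + 27.542 + 0.26915) = 1/28.811 = 0.03471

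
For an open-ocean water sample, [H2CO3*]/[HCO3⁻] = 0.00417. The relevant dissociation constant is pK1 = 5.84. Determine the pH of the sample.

pH = 8.22

From K1 = [H⁺][HCO3⁻]/[H2CO3*]:  pH = pK1 − log₁₀([H2CO3*]/[HCO3⁻])
log₁₀(0.00417) = -2.380
pH = 5.84 − (-2.380) = 8.22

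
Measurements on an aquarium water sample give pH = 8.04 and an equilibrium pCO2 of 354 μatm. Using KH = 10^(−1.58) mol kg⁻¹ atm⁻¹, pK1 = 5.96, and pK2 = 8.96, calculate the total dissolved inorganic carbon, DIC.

[CO2*] = KH · pCO2 = 10^(−1.58) × 354×10^-6 = 9.311×10^-6 mol/kg
α₀ = 1/(1 + K1/[H⁺] + K1K2/[H⁺]²) = 1/(1 + 10^+2.08 + 10^+1.16) = 0.007370
DIC = [CO2*]/α₀ = 9.311×10^-6 / 0.007370 = 1.26 mmol/kg

DIC = 1.26 mmol/kg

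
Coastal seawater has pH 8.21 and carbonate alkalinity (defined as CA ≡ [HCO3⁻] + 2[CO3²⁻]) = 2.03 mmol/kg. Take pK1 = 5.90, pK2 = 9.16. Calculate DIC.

DIC = 1.85 mmol/kg

CA = [HCO3⁻] + 2[CO3²⁻] = (α₁ + 2α₂)·DIC
At pH 8.21: [H⁺]/K1 = 10^-2.31 = 0.0048978, K2/[H⁺] = 10^-0.95 = 0.11220
α₁ = 1/(1 + 0.0048978 + 0.11220) = 1/1.1171 = 0.8952; α₂ = α₁·K2/[H⁺] = 0.1004
α₁ + 2α₂ = 1.0961
DIC = CA / (α₁ + 2α₂) = 2.03 / 1.0961 = 1.85 mmol/kg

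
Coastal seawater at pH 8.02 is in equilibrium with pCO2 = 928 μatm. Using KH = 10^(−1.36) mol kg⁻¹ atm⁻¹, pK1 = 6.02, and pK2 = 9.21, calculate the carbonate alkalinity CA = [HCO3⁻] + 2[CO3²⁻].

CA = 4.57 mmol/kg

[CO2*] = KH · pCO2 = 10^(−1.36) × 928×10^-6 = 4.051×10^-5 mol/kg
α₀ = 1/(1 + K1/[H⁺] + K1K2/[H⁺]²) = 1/(1 + 10^+2.00 + 10^+0.81) = 0.009306
DIC = [CO2*]/α₀ = 4.051×10^-5 / 0.009306 = 4.353 mmol/kg
CA = (α₁ + 2α₂)·DIC = (0.9306 + 2×0.06009) × 4.353 = 4.57 mmol/kg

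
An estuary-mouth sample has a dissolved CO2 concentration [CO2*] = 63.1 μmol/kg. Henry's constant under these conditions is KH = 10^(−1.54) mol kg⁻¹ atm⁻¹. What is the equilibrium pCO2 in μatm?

pCO2 = 2190 μatm

KH = 10^(−1.54) = 2.884×10^-2 mol kg⁻¹ atm⁻¹
pCO2 = [CO2*]/KH = 63.1×10^-6 / 2.884×10^-2 = 2.19×10^-3 atm = 2190 μatm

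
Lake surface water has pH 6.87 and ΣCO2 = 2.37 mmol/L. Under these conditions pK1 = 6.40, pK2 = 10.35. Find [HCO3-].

α₁ = 1 / (1 + [H⁺]/K1 + K2/[H⁺]) = 1 / (1 + 10^-0.47 + 10^-3.48)
   = 1 / (1 + 0.33884 + 0.00033113) = 1/1.3392 = 0.7467
[HCO3⁻] = α₁ × DIC = 0.7467 × 2.37 = 1.77 mmol/L

[HCO3⁻] = 1.77 mmol/L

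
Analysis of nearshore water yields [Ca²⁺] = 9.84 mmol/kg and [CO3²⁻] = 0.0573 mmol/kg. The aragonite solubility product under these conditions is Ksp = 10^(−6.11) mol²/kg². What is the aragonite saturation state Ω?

Ksp = 10^(−6.11) = 7.762×10^-7
Ω = [Ca²⁺][CO3²⁻]/Ksp = (9.84×10^-3)(0.0573×10^-3) / 7.762×10^-7 = 0.726

Ω = 0.726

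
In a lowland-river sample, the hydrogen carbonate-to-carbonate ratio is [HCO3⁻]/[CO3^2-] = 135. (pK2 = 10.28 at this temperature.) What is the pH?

From K2 = [H⁺][CO3^2-]/[HCO3⁻]:  pH = pK2 − log₁₀([HCO3⁻]/[CO3^2-])
log₁₀(135) = +2.130
pH = 10.28 − (+2.130) = 8.15

pH = 8.15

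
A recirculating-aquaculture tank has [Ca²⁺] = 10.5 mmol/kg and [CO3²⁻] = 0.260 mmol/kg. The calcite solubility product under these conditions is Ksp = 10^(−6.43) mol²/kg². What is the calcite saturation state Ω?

Ksp = 10^(−6.43) = 3.715×10^-7
Ω = [Ca²⁺][CO3²⁻]/Ksp = (10.5×10^-3)(0.260×10^-3) / 3.715×10^-7 = 7.35

Ω = 7.35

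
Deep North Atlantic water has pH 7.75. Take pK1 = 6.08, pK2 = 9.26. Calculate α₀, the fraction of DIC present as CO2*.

α₀ = 1 / (1 + K1/[H⁺] + K1K2/[H⁺]²) = 1 / (1 + 10^+1.67 + 10^+0.16)
   = 1 / (1 + 46.774 + 1.4454) = 1/49.219 = 0.02032

α₀ = 0.0203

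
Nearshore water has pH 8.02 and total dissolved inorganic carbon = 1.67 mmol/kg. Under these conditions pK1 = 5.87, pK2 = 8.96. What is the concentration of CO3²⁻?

α₂ = 1 / (1 + [H⁺]/K2 + [H⁺]²/(K1K2)) = 1 / (1 + 10^+0.94 + 10^-1.21)
   = 1 / (1 + 8.7096 + 0.061660) = 1/9.7713 = 0.1023
[CO3²⁻] = α₂ × DIC = 0.1023 × 1.67 = 0.171 mmol/kg

[CO3²⁻] = 0.171 mmol/kg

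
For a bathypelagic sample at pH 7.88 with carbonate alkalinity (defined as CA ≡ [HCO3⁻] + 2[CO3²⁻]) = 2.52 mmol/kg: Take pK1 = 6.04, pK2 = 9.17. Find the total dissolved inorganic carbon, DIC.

CA = [HCO3⁻] + 2[CO3²⁻] = (α₁ + 2α₂)·DIC
At pH 7.88: [H⁺]/K1 = 10^-1.84 = 0.014454, K2/[H⁺] = 10^-1.29 = 0.051286
α₁ = 1/(1 + 0.014454 + 0.051286) = 1/1.0657 = 0.9383; α₂ = α₁·K2/[H⁺] = 0.04812
α₁ + 2α₂ = 1.0346
DIC = CA / (α₁ + 2α₂) = 2.52 / 1.0346 = 2.44 mmol/kg

DIC = 2.44 mmol/kg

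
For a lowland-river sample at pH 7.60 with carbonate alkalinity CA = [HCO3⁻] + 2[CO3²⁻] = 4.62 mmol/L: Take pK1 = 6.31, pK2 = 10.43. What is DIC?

DIC = 4.85 mmol/L

CA = [HCO3⁻] + 2[CO3²⁻] = (α₁ + 2α₂)·DIC
At pH 7.60: [H⁺]/K1 = 10^-1.29 = 0.051286, K2/[H⁺] = 10^-2.83 = 0.0014791
α₁ = 1/(1 + 0.051286 + 0.0014791) = 1/1.0528 = 0.9499; α₂ = α₁·K2/[H⁺] = 0.001405
α₁ + 2α₂ = 0.9527
DIC = CA / (α₁ + 2α₂) = 4.62 / 0.9527 = 4.85 mmol/L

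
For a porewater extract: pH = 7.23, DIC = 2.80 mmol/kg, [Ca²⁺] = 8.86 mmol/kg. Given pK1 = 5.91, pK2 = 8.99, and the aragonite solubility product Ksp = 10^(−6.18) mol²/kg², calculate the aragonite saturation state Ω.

α₂ = 1 / (1 + [H⁺]/K2 + [H⁺]²/(K1K2)) = 1 / (1 + 10^+1.76 + 10^+0.44)
   = 1 / (1 + 57.544 + 2.7542) = 1/61.298 = 0.01631
[CO3²⁻] = α₂ × DIC = 0.01631 × 2.80 = 0.04568 mmol/kg
Ksp = 10^(−6.18) = 6.607×10^-7
Ω = [Ca²⁺][CO3²⁻]/Ksp = (8.86×10^-3)(4.568×10^-5) / 6.607×10^-7 = 0.613

Ω = 0.613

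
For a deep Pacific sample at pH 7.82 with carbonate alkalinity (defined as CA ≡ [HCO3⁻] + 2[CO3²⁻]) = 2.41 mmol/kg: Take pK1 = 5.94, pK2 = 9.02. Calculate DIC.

DIC = 2.30 mmol/kg

CA = [HCO3⁻] + 2[CO3²⁻] = (α₁ + 2α₂)·DIC
At pH 7.82: [H⁺]/K1 = 10^-1.88 = 0.013183, K2/[H⁺] = 10^-1.20 = 0.063096
α₁ = 1/(1 + 0.013183 + 0.063096) = 1/1.0763 = 0.9291; α₂ = α₁·K2/[H⁺] = 0.05862
α₁ + 2α₂ = 1.0464
DIC = CA / (α₁ + 2α₂) = 2.41 / 1.0464 = 2.30 mmol/kg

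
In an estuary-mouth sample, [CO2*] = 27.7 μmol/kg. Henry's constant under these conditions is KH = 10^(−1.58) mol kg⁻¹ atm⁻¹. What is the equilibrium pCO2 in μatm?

pCO2 = 1050 μatm

KH = 10^(−1.58) = 2.630×10^-2 mol kg⁻¹ atm⁻¹
pCO2 = [CO2*]/KH = 27.7×10^-6 / 2.630×10^-2 = 1.05×10^-3 atm = 1050 μatm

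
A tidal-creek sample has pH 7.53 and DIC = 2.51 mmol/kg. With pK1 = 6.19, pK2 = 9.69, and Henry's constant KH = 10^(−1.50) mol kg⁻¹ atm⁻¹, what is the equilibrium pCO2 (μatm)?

pCO2 = 3450 μatm

α₀ = 1 / (1 + K1/[H⁺] + K1K2/[H⁺]²) = 1 / (1 + 10^+1.34 + 10^-0.82)
   = 1 / (1 + 21.878 + 0.15136) = 1/23.029 = 0.04342
[CO2*] = α₀ × DIC = 0.04342 × 2.51 = 0.1090 mmol/kg
pCO2 = [CO2*]/KH = 1.090×10^-4 / 3.162×10^-2 = 3450 μatm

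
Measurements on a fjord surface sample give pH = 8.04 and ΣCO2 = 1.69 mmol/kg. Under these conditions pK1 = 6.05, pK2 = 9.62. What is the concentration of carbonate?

α₂ = 1 / (1 + [H⁺]/K2 + [H⁺]²/(K1K2)) = 1 / (1 + 10^+1.58 + 10^-0.41)
   = 1 / (1 + 38.019 + 0.38905) = 1/39.408 = 0.02538
[CO3²⁻] = α₂ × DIC = 0.02538 × 1.69 = 0.0429 mmol/kg

[CO3²⁻] = 0.0429 mmol/kg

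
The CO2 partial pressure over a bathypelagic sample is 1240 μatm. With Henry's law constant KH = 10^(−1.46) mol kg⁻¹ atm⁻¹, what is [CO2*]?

[CO2*] = 43.0 μmol/kg

KH = 10^(−1.46) = 3.467×10^-2 mol kg⁻¹ atm⁻¹
[CO2*] = KH · pCO2 = 3.467×10^-2 × 1240×10^-6 atm = 4.30×10^-5 mol/kg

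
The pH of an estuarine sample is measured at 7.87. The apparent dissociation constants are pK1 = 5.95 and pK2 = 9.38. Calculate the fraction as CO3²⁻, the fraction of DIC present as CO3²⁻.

α₂ = 1 / (1 + [H⁺]/K2 + [H⁺]²/(K1K2)) = 1 / (1 + 10^+1.51 + 10^-0.41)
   = 1 / (1 + 32.359 + 0.38905) = 1/33.748 = 0.02963

α₂ = 0.0296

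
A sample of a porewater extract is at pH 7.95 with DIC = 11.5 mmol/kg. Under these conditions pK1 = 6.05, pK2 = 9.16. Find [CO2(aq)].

α₀ = 1 / (1 + K1/[H⁺] + K1K2/[H⁺]²) = 1 / (1 + 10^+1.90 + 10^+0.69)
   = 1 / (1 + 79.433 + 4.8978) = 1/85.331 = 0.01172
[CO2*] = α₀ × DIC = 0.01172 × 11.5 = 0.135 mmol/kg

[CO2*] = 0.135 mmol/kg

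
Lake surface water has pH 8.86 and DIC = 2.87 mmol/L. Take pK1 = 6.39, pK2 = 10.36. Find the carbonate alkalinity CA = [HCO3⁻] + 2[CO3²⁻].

CA = 2.95 mmol/L

CA = [HCO3⁻] + 2[CO3²⁻] = (α₁ + 2α₂)·DIC
At pH 8.86: [H⁺]/K1 = 10^-2.47 = 0.0033884, K2/[H⁺] = 10^-1.50 = 0.031623
α₁ = 1/(1 + 0.0033884 + 0.031623) = 1/1.0350 = 0.9662; α₂ = α₁·K2/[H⁺] = 0.03055
α₁ + 2α₂ = 1.0273
CA = 1.0273 × 2.87 = 2.95 mmol/L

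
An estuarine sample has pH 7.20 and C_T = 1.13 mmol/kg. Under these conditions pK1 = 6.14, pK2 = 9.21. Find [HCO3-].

[HCO3⁻] = 1.03 mmol/kg

α₁ = 1 / (1 + [H⁺]/K1 + K2/[H⁺]) = 1 / (1 + 10^-1.06 + 10^-2.01)
   = 1 / (1 + 0.087096 + 0.0097724) = 1/1.0969 = 0.9117
[HCO3⁻] = α₁ × DIC = 0.9117 × 1.13 = 1.03 mmol/kg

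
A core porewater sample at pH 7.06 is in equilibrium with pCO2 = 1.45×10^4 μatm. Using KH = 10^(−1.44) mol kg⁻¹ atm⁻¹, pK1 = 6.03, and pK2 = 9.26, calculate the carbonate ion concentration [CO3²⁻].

[CO2*] = KH · pCO2 = 10^(−1.44) × 1.45×10^4×10^-6 = 5.265×10^-4 mol/kg
α₀ = 1/(1 + K1/[H⁺] + K1K2/[H⁺]²) = 1/(1 + 10^+1.03 + 10^-1.17) = 0.08487
DIC = [CO2*]/α₀ = 5.265×10^-4 / 0.08487 = 6.203 mmol/kg
[CO3²⁻] = α₂·DIC; α₂ = 0.005738, so [CO3²⁻] = 0.005738 × 6.203 = 0.0356 mmol/kg

[CO3²⁻] = 0.0356 mmol/kg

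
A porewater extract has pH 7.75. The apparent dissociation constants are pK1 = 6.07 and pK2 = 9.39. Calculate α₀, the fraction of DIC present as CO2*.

α₀ = 1 / (1 + K1/[H⁺] + K1K2/[H⁺]²) = 1 / (1 + 10^+1.68 + 10^+0.04)
   = 1 / (1 + 47.863 + 1.0965) = 1/49.959 = 0.02002

α₀ = 0.0200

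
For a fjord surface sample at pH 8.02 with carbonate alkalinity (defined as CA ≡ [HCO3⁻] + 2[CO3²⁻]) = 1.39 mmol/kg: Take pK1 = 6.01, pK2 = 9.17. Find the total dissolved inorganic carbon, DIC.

CA = [HCO3⁻] + 2[CO3²⁻] = (α₁ + 2α₂)·DIC
At pH 8.02: [H⁺]/K1 = 10^-2.01 = 0.0097724, K2/[H⁺] = 10^-1.15 = 0.070795
α₁ = 1/(1 + 0.0097724 + 0.070795) = 1/1.0806 = 0.9254; α₂ = α₁·K2/[H⁺] = 0.06552
α₁ + 2α₂ = 1.0565
DIC = CA / (α₁ + 2α₂) = 1.39 / 1.0565 = 1.32 mmol/kg

DIC = 1.32 mmol/kg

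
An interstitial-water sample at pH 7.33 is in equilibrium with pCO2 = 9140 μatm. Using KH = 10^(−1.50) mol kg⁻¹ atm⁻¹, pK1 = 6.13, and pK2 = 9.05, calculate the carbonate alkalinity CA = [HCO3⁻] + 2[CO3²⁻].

CA = 4.76 mmol/kg

[CO2*] = KH · pCO2 = 10^(−1.50) × 9140×10^-6 = 2.890×10^-4 mol/kg
α₀ = 1/(1 + K1/[H⁺] + K1K2/[H⁺]²) = 1/(1 + 10^+1.20 + 10^-0.52) = 0.05831
DIC = [CO2*]/α₀ = 2.890×10^-4 / 0.05831 = 4.957 mmol/kg
CA = (α₁ + 2α₂)·DIC = (0.9241 + 2×0.01761) × 4.957 = 4.76 mmol/kg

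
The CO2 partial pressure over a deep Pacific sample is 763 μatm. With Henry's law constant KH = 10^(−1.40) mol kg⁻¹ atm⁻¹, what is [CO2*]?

[CO2*] = 30.4 μmol/kg

KH = 10^(−1.40) = 3.981×10^-2 mol kg⁻¹ atm⁻¹
[CO2*] = KH · pCO2 = 3.981×10^-2 × 763×10^-6 atm = 3.04×10^-5 mol/kg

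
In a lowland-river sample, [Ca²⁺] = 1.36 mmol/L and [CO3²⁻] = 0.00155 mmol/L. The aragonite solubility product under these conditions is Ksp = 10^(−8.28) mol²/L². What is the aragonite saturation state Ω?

Ksp = 10^(−8.28) = 5.248×10^-9
Ω = [Ca²⁺][CO3²⁻]/Ksp = (1.36×10^-3)(0.00155×10^-3) / 5.248×10^-9 = 0.402

Ω = 0.402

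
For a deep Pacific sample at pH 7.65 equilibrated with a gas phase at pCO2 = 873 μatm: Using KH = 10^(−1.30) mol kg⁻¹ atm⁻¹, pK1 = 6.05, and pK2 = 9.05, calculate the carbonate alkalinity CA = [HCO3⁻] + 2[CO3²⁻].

[CO2*] = KH · pCO2 = 10^(−1.30) × 873×10^-6 = 4.375×10^-5 mol/kg
α₀ = 1/(1 + K1/[H⁺] + K1K2/[H⁺]²) = 1/(1 + 10^+1.60 + 10^+0.20) = 0.02359
DIC = [CO2*]/α₀ = 4.375×10^-5 / 0.02359 = 1.855 mmol/kg
CA = (α₁ + 2α₂)·DIC = (0.9390 + 2×0.03738) × 1.855 = 1.88 mmol/kg

CA = 1.88 mmol/kg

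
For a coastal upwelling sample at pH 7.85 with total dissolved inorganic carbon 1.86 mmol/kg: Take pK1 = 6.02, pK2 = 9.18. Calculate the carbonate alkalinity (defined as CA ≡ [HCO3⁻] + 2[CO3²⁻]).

CA = [HCO3⁻] + 2[CO3²⁻] = (α₁ + 2α₂)·DIC
At pH 7.85: [H⁺]/K1 = 10^-1.83 = 0.014791, K2/[H⁺] = 10^-1.33 = 0.046774
α₁ = 1/(1 + 0.014791 + 0.046774) = 1/1.0616 = 0.9420; α₂ = α₁·K2/[H⁺] = 0.04406
α₁ + 2α₂ = 1.0301
CA = 1.0301 × 1.86 = 1.92 mmol/kg

CA = 1.92 mmol/kg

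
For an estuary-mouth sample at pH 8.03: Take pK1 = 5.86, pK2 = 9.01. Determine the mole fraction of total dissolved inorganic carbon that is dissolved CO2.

α₀ = 1 / (1 + K1/[H⁺] + K1K2/[H⁺]²) = 1 / (1 + 10^+2.17 + 10^+1.19)
   = 1 / (1 + 147.91 + 15.488) = 1/164.40 = 0.006083

α₀ = 0.00608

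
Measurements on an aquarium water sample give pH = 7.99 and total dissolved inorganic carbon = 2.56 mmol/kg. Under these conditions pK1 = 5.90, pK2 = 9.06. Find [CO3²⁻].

[CO3²⁻] = 0.199 mmol/kg

α₂ = 1 / (1 + [H⁺]/K2 + [H⁺]²/(K1K2)) = 1 / (1 + 10^+1.07 + 10^-1.02)
   = 1 / (1 + 11.749 + 0.095499) = 1/12.844 = 0.07785
[CO3²⁻] = α₂ × DIC = 0.07785 × 2.56 = 0.199 mmol/kg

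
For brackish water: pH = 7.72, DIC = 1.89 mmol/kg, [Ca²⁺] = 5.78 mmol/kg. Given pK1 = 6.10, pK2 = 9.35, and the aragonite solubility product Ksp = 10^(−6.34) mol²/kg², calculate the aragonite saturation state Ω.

Ω = 0.535

α₂ = 1 / (1 + [H⁺]/K2 + [H⁺]²/(K1K2)) = 1 / (1 + 10^+1.63 + 10^+0.01)
   = 1 / (1 + 42.658 + 1.0233) = 1/44.681 = 0.02238
[CO3²⁻] = α₂ × DIC = 0.02238 × 1.89 = 0.04230 mmol/kg
Ksp = 10^(−6.34) = 4.571×10^-7
Ω = [Ca²⁺][CO3²⁻]/Ksp = (5.78×10^-3)(4.230×10^-5) / 4.571×10^-7 = 0.535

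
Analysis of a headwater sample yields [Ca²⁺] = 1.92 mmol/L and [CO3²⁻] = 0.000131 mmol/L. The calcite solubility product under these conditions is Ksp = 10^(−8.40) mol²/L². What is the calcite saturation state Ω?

Ω = 0.0632

Ksp = 10^(−8.40) = 3.981×10^-9
Ω = [Ca²⁺][CO3²⁻]/Ksp = (1.92×10^-3)(0.000131×10^-3) / 3.981×10^-9 = 0.0632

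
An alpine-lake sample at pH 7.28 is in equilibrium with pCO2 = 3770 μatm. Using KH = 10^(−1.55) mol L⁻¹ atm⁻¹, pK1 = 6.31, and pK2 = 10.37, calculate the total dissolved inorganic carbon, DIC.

[CO2*] = KH · pCO2 = 10^(−1.55) × 3770×10^-6 = 1.063×10^-4 mol/L
α₀ = 1/(1 + K1/[H⁺] + K1K2/[H⁺]²) = 1/(1 + 10^+0.97 + 10^-2.12) = 0.09671
DIC = [CO2*]/α₀ = 1.063×10^-4 / 0.09671 = 1.10 mmol/L

DIC = 1.10 mmol/L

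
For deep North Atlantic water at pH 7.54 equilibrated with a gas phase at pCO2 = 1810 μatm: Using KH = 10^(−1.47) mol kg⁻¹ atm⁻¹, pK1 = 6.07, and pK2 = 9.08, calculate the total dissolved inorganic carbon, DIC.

[CO2*] = KH · pCO2 = 10^(−1.47) × 1810×10^-6 = 6.133×10^-5 mol/kg
α₀ = 1/(1 + K1/[H⁺] + K1K2/[H⁺]²) = 1/(1 + 10^+1.47 + 10^-0.07) = 0.03188
DIC = [CO2*]/α₀ = 6.133×10^-5 / 0.03188 = 1.92 mmol/kg

DIC = 1.92 mmol/kg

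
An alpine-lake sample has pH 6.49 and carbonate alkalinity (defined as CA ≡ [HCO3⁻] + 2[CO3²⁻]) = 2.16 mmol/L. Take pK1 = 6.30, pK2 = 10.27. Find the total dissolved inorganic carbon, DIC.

DIC = 3.55 mmol/L

CA = [HCO3⁻] + 2[CO3²⁻] = (α₁ + 2α₂)·DIC
At pH 6.49: [H⁺]/K1 = 10^-0.19 = 0.64565, K2/[H⁺] = 10^-3.78 = 0.00016596
α₁ = 1/(1 + 0.64565 + 0.00016596) = 1/1.6458 = 0.6076; α₂ = α₁·K2/[H⁺] = 0.0001008
α₁ + 2α₂ = 0.6078
DIC = CA / (α₁ + 2α₂) = 2.16 / 0.6078 = 3.55 mmol/L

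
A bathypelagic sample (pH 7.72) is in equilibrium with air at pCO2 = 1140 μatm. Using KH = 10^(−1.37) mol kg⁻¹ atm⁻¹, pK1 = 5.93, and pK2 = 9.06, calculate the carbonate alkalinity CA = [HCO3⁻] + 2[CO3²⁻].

CA = 3.27 mmol/kg

[CO2*] = KH · pCO2 = 10^(−1.37) × 1140×10^-6 = 4.863×10^-5 mol/kg
α₀ = 1/(1 + K1/[H⁺] + K1K2/[H⁺]²) = 1/(1 + 10^+1.79 + 10^+0.45) = 0.01527
DIC = [CO2*]/α₀ = 4.863×10^-5 / 0.01527 = 3.184 mmol/kg
CA = (α₁ + 2α₂)·DIC = (0.9417 + 2×0.04304) × 3.184 = 3.27 mmol/kg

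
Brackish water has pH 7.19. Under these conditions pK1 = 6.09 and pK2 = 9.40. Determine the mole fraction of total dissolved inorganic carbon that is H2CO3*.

α₀ = 1 / (1 + K1/[H⁺] + K1K2/[H⁺]²) = 1 / (1 + 10^+1.10 + 10^-1.11)
   = 1 / (1 + 12.589 + 0.077625) = 1/13.667 = 0.07317

α₀ = 0.0732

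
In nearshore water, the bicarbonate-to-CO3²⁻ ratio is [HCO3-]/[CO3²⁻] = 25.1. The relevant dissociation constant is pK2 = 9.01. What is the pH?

From K2 = [H⁺][CO3²⁻]/[HCO3-]:  pH = pK2 − log₁₀([HCO3-]/[CO3²⁻])
log₁₀(25.1) = +1.400
pH = 9.01 − (+1.400) = 7.61

pH = 7.61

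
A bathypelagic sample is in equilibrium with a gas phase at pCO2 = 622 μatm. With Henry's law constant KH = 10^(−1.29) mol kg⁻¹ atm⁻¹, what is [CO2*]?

KH = 10^(−1.29) = 5.129×10^-2 mol kg⁻¹ atm⁻¹
[CO2*] = KH · pCO2 = 5.129×10^-2 × 622×10^-6 atm = 3.19×10^-5 mol/kg

[CO2*] = 31.9 μmol/kg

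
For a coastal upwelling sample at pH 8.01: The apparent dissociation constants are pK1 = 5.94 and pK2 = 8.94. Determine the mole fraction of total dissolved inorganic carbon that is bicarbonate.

α₁ = 1 / (1 + [H⁺]/K1 + K2/[H⁺]) = 1 / (1 + 10^-2.07 + 10^-0.93)
   = 1 / (1 + 0.0085114 + 0.11749) = 1/1.1260 = 0.8881

α₁ = 0.888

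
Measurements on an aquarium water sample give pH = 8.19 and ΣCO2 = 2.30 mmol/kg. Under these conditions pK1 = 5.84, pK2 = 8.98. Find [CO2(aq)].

α₀ = 1 / (1 + K1/[H⁺] + K1K2/[H⁺]²) = 1 / (1 + 10^+2.35 + 10^+1.56)
   = 1 / (1 + 223.87 + 36.308) = 1/261.18 = 0.003829
[CO2*] = α₀ × DIC = 0.003829 × 2.30 = 0.00881 mmol/kg = 8.81 μmol/kg

[CO2*] = 8.81 μmol/kg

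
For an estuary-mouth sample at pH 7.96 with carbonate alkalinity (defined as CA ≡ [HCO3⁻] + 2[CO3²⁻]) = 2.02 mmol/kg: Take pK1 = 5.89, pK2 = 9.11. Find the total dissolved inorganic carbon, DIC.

DIC = 1.91 mmol/kg

CA = [HCO3⁻] + 2[CO3²⁻] = (α₁ + 2α₂)·DIC
At pH 7.96: [H⁺]/K1 = 10^-2.07 = 0.0085114, K2/[H⁺] = 10^-1.15 = 0.070795
α₁ = 1/(1 + 0.0085114 + 0.070795) = 1/1.0793 = 0.9265; α₂ = α₁·K2/[H⁺] = 0.06559
α₁ + 2α₂ = 1.0577
DIC = CA / (α₁ + 2α₂) = 2.02 / 1.0577 = 1.91 mmol/kg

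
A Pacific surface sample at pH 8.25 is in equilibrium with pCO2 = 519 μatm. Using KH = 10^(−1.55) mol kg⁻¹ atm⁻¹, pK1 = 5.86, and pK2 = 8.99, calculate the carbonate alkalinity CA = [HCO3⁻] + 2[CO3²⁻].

CA = 4.90 mmol/kg

[CO2*] = KH · pCO2 = 10^(−1.55) × 519×10^-6 = 1.463×10^-5 mol/kg
α₀ = 1/(1 + K1/[H⁺] + K1K2/[H⁺]²) = 1/(1 + 10^+2.39 + 10^+1.65) = 0.003435
DIC = [CO2*]/α₀ = 1.463×10^-5 / 0.003435 = 4.259 mmol/kg
CA = (α₁ + 2α₂)·DIC = (0.8431 + 2×0.1534) × 4.259 = 4.90 mmol/kg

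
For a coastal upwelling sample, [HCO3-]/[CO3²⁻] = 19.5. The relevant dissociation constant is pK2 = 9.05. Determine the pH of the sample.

From K2 = [H⁺][CO3²⁻]/[HCO3-]:  pH = pK2 − log₁₀([HCO3-]/[CO3²⁻])
log₁₀(19.5) = +1.290
pH = 9.05 − (+1.290) = 7.76

pH = 7.76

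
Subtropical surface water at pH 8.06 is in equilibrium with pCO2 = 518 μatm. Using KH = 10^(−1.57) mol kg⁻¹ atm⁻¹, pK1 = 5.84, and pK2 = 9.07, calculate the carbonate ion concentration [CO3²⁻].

[CO2*] = KH · pCO2 = 10^(−1.57) × 518×10^-6 = 1.394×10^-5 mol/kg
α₀ = 1/(1 + K1/[H⁺] + K1K2/[H⁺]²) = 1/(1 + 10^+2.22 + 10^+1.21) = 0.005459
DIC = [CO2*]/α₀ = 1.394×10^-5 / 0.005459 = 2.554 mmol/kg
[CO3²⁻] = α₂·DIC; α₂ = 0.08854, so [CO3²⁻] = 0.08854 × 2.554 = 0.226 mmol/kg

[CO3²⁻] = 0.226 mmol/kg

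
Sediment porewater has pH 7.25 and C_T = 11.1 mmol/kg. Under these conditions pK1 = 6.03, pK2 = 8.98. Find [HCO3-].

α₁ = 1 / (1 + [H⁺]/K1 + K2/[H⁺]) = 1 / (1 + 10^-1.22 + 10^-1.73)
   = 1 / (1 + 0.060256 + 0.018621) = 1/1.0789 = 0.9269
[HCO3⁻] = α₁ × DIC = 0.9269 × 11.1 = 10.3 mmol/kg

[HCO3⁻] = 10.3 mmol/kg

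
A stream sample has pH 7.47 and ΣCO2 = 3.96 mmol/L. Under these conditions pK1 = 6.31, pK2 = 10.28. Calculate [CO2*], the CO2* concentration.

[CO2*] = 0.256 mmol/L

α₀ = 1 / (1 + K1/[H⁺] + K1K2/[H⁺]²) = 1 / (1 + 10^+1.16 + 10^-1.65)
   = 1 / (1 + 14.454 + 0.022387) = 1/15.477 = 0.06461
[CO2*] = α₀ × DIC = 0.06461 × 3.96 = 0.256 mmol/L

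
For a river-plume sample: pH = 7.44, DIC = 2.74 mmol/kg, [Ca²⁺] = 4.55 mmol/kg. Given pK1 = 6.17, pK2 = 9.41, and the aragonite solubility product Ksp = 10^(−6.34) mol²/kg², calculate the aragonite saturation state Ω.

α₂ = 1 / (1 + [H⁺]/K2 + [H⁺]²/(K1K2)) = 1 / (1 + 10^+1.97 + 10^+0.70)
   = 1 / (1 + 93.325 + 5.0119) = 1/99.337 = 0.01007
[CO3²⁻] = α₂ × DIC = 0.01007 × 2.74 = 0.02758 mmol/kg
Ksp = 10^(−6.34) = 4.571×10^-7
Ω = [Ca²⁺][CO3²⁻]/Ksp = (4.55×10^-3)(2.758×10^-5) / 4.571×10^-7 = 0.275

Ω = 0.275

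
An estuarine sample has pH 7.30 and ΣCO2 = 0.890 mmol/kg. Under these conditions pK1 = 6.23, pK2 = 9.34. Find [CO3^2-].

α₂ = 1 / (1 + [H⁺]/K2 + [H⁺]²/(K1K2)) = 1 / (1 + 10^+2.04 + 10^+0.97)
   = 1 / (1 + 109.65 + 9.3325) = 1/119.98 = 0.008335
[CO3²⁻] = α₂ × DIC = 0.008335 × 0.890 = 0.00742 mmol/kg = 7.42 μmol/kg

[CO3²⁻] = 7.42 μmol/kg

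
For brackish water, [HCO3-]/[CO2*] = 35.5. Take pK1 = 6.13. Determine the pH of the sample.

From K1 = [H⁺][HCO3-]/[CO2*]:  pH = pK1 + log₁₀([HCO3-]/[CO2*])
log₁₀(35.5) = +1.550
pH = 6.13 + (+1.550) = 7.68

pH = 7.68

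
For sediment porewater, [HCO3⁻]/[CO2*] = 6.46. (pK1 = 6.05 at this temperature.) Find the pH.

From K1 = [H⁺][HCO3⁻]/[CO2*]:  pH = pK1 + log₁₀([HCO3⁻]/[CO2*])
log₁₀(6.46) = +0.810
pH = 6.05 + (+0.810) = 6.86

pH = 6.86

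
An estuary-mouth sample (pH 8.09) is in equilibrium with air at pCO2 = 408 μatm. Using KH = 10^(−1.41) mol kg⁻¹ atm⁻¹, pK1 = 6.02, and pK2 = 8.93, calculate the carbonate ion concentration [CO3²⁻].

[CO3²⁻] = 0.270 mmol/kg

[CO2*] = KH · pCO2 = 10^(−1.41) × 408×10^-6 = 1.587×10^-5 mol/kg
α₀ = 1/(1 + K1/[H⁺] + K1K2/[H⁺]²) = 1/(1 + 10^+2.07 + 10^+1.23) = 0.007382
DIC = [CO2*]/α₀ = 1.587×10^-5 / 0.007382 = 2.150 mmol/kg
[CO3²⁻] = α₂·DIC; α₂ = 0.1254, so [CO3²⁻] = 0.1254 × 2.150 = 0.270 mmol/kg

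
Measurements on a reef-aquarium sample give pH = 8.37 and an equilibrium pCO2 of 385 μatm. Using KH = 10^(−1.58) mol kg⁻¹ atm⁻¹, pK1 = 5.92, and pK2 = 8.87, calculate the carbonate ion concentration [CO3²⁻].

[CO2*] = KH · pCO2 = 10^(−1.58) × 385×10^-6 = 1.013×10^-5 mol/kg
α₀ = 1/(1 + K1/[H⁺] + K1K2/[H⁺]²) = 1/(1 + 10^+2.45 + 10^+1.95) = 0.002688
DIC = [CO2*]/α₀ = 1.013×10^-5 / 0.002688 = 3.767 mmol/kg
[CO3²⁻] = α₂·DIC; α₂ = 0.2396, so [CO3²⁻] = 0.2396 × 3.767 = 0.903 mmol/kg

[CO3²⁻] = 0.903 mmol/kg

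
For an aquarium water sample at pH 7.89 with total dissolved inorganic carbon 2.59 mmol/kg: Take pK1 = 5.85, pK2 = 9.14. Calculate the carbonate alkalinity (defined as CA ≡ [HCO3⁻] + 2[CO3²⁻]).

CA = 2.70 mmol/kg

CA = [HCO3⁻] + 2[CO3²⁻] = (α₁ + 2α₂)·DIC
At pH 7.89: [H⁺]/K1 = 10^-2.04 = 0.0091201, K2/[H⁺] = 10^-1.25 = 0.056234
α₁ = 1/(1 + 0.0091201 + 0.056234) = 1/1.0654 = 0.9387; α₂ = α₁·K2/[H⁺] = 0.05278
α₁ + 2α₂ = 1.0442
CA = 1.0442 × 2.59 = 2.70 mmol/kg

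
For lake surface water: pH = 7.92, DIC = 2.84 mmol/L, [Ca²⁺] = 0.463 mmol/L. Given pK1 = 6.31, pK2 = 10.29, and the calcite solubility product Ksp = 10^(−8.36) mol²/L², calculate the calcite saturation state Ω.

Ω = 1.25

α₂ = 1 / (1 + [H⁺]/K2 + [H⁺]²/(K1K2)) = 1 / (1 + 10^+2.37 + 10^+0.76)
   = 1 / (1 + 234.42 + 5.7544) = 1/241.18 = 0.004146
[CO3²⁻] = α₂ × DIC = 0.004146 × 2.84 = 0.01178 mmol/L = 11.78 μmol/L
Ksp = 10^(−8.36) = 4.365×10^-9
Ω = [Ca²⁺][CO3²⁻]/Ksp = (0.463×10^-3)(1.178×10^-5) / 4.365×10^-9 = 1.25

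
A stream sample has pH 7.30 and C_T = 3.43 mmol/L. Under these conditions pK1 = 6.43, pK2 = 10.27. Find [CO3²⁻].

α₂ = 1 / (1 + [H⁺]/K2 + [H⁺]²/(K1K2)) = 1 / (1 + 10^+2.97 + 10^+2.10)
   = 1 / (1 + 933.25 + 125.89) = 1/1060.1 = 0.0009433
[CO3²⁻] = α₂ × DIC = 0.0009433 × 3.43 = 0.00324 mmol/L = 3.24 μmol/L

[CO3²⁻] = 3.24 μmol/L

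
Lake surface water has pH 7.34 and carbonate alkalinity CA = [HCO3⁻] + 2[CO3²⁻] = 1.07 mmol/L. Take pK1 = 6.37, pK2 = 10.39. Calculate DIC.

DIC = 1.18 mmol/L

CA = [HCO3⁻] + 2[CO3²⁻] = (α₁ + 2α₂)·DIC
At pH 7.34: [H⁺]/K1 = 10^-0.97 = 0.10715, K2/[H⁺] = 10^-3.05 = 0.00089125
α₁ = 1/(1 + 0.10715 + 0.00089125) = 1/1.1080 = 0.9025; α₂ = α₁·K2/[H⁺] = 0.0008043
α₁ + 2α₂ = 0.9041
DIC = CA / (α₁ + 2α₂) = 1.07 / 0.9041 = 1.18 mmol/L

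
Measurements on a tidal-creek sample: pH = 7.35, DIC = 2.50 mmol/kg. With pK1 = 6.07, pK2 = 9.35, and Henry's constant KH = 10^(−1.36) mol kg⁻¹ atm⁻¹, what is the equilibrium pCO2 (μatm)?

α₀ = 1 / (1 + K1/[H⁺] + K1K2/[H⁺]²) = 1 / (1 + 10^+1.28 + 10^-0.72)
   = 1 / (1 + 19.055 + 0.19055) = 1/20.245 = 0.04939
[CO2*] = α₀ × DIC = 0.04939 × 2.50 = 0.1235 mmol/kg
pCO2 = [CO2*]/KH = 1.235×10^-4 / 4.365×10^-2 = 2830 μatm

pCO2 = 2830 μatm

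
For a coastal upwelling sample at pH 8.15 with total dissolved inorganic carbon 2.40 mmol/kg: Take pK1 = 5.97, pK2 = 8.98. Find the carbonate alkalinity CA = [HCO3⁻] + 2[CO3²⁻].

CA = 2.69 mmol/kg

CA = [HCO3⁻] + 2[CO3²⁻] = (α₁ + 2α₂)·DIC
At pH 8.15: [H⁺]/K1 = 10^-2.18 = 0.0066069, K2/[H⁺] = 10^-0.83 = 0.14791
α₁ = 1/(1 + 0.0066069 + 0.14791) = 1/1.1545 = 0.8662; α₂ = α₁·K2/[H⁺] = 0.1281
α₁ + 2α₂ = 1.1224
CA = 1.1224 × 2.40 = 2.69 mmol/kg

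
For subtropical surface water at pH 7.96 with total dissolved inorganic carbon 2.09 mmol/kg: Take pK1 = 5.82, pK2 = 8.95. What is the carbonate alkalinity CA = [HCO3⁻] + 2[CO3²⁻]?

CA = 2.27 mmol/kg

CA = [HCO3⁻] + 2[CO3²⁻] = (α₁ + 2α₂)·DIC
At pH 7.96: [H⁺]/K1 = 10^-2.14 = 0.0072444, K2/[H⁺] = 10^-0.99 = 0.10233
α₁ = 1/(1 + 0.0072444 + 0.10233) = 1/1.1096 = 0.9012; α₂ = α₁·K2/[H⁺] = 0.09222
α₁ + 2α₂ = 1.0857
CA = 1.0857 × 2.09 = 2.27 mmol/kg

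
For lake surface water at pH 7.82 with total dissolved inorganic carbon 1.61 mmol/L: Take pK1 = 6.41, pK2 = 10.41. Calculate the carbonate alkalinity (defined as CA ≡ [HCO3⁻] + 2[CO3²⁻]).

CA = [HCO3⁻] + 2[CO3²⁻] = (α₁ + 2α₂)·DIC
At pH 7.82: [H⁺]/K1 = 10^-1.41 = 0.038905, K2/[H⁺] = 10^-2.59 = 0.0025704
α₁ = 1/(1 + 0.038905 + 0.0025704) = 1/1.0415 = 0.9602; α₂ = α₁·K2/[H⁺] = 0.002468
α₁ + 2α₂ = 0.9651
CA = 0.9651 × 1.61 = 1.55 mmol/L

CA = 1.55 mmol/L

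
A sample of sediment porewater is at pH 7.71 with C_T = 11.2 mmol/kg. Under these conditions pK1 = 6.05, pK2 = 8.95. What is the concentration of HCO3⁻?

α₁ = 1 / (1 + [H⁺]/K1 + K2/[H⁺]) = 1 / (1 + 10^-1.66 + 10^-1.24)
   = 1 / (1 + 0.021878 + 0.057544) = 1/1.0794 = 0.9264
[HCO3⁻] = α₁ × DIC = 0.9264 × 11.2 = 10.4 mmol/kg

[HCO3⁻] = 10.4 mmol/kg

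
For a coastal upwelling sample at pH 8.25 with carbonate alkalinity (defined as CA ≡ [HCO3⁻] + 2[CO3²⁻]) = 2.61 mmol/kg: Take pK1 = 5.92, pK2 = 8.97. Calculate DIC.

DIC = 2.26 mmol/kg

CA = [HCO3⁻] + 2[CO3²⁻] = (α₁ + 2α₂)·DIC
At pH 8.25: [H⁺]/K1 = 10^-2.33 = 0.0046774, K2/[H⁺] = 10^-0.72 = 0.19055
α₁ = 1/(1 + 0.0046774 + 0.19055) = 1/1.1952 = 0.8367; α₂ = α₁·K2/[H⁺] = 0.1594
α₁ + 2α₂ = 1.1555
DIC = CA / (α₁ + 2α₂) = 2.61 / 1.1555 = 2.26 mmol/kg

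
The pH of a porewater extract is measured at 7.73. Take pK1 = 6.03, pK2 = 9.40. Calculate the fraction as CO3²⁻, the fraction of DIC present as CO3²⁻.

α₂ = 0.0205

α₂ = 1 / (1 + [H⁺]/K2 + [H⁺]²/(K1K2)) = 1 / (1 + 10^+1.67 + 10^-0.03)
   = 1 / (1 + 46.774 + 0.93325) = 1/48.707 = 0.02053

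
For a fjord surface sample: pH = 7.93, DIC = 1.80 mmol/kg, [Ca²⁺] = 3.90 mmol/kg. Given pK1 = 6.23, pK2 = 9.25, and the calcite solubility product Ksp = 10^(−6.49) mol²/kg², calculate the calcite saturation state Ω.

α₂ = 1 / (1 + [H⁺]/K2 + [H⁺]²/(K1K2)) = 1 / (1 + 10^+1.32 + 10^-0.38)
   = 1 / (1 + 20.893 + 0.41687) = 1/22.310 = 0.04482
[CO3²⁻] = α₂ × DIC = 0.04482 × 1.80 = 0.08068 mmol/kg
Ksp = 10^(−6.49) = 3.236×10^-7
Ω = [Ca²⁺][CO3²⁻]/Ksp = (3.90×10^-3)(8.068×10^-5) / 3.236×10^-7 = 0.972

Ω = 0.972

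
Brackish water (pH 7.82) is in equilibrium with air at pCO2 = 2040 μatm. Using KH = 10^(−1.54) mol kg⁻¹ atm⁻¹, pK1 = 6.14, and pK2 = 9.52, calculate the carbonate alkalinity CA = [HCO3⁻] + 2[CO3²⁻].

[CO2*] = KH · pCO2 = 10^(−1.54) × 2040×10^-6 = 5.883×10^-5 mol/kg
α₀ = 1/(1 + K1/[H⁺] + K1K2/[H⁺]²) = 1/(1 + 10^+1.68 + 10^-0.02) = 0.02007
DIC = [CO2*]/α₀ = 5.883×10^-5 / 0.02007 = 2.931 mmol/kg
CA = (α₁ + 2α₂)·DIC = (0.9608 + 2×0.01917) × 2.931 = 2.93 mmol/kg

CA = 2.93 mmol/kg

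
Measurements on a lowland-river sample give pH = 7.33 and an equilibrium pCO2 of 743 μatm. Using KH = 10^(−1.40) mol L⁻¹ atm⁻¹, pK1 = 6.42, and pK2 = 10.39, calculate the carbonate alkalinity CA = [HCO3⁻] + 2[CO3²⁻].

CA = 0.241 mmol/L

[CO2*] = KH · pCO2 = 10^(−1.40) × 743×10^-6 = 2.958×10^-5 mol/L
α₀ = 1/(1 + K1/[H⁺] + K1K2/[H⁺]²) = 1/(1 + 10^+0.91 + 10^-2.15) = 0.1095
DIC = [CO2*]/α₀ = 2.958×10^-5 / 0.1095 = 0.2702 mmol/L
CA = (α₁ + 2α₂)·DIC = (0.8898 + 2×0.0007749) × 0.2702 = 0.241 mmol/L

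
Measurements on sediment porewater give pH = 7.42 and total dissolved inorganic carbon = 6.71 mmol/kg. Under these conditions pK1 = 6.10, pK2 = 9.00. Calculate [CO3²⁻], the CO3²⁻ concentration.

α₂ = 1 / (1 + [H⁺]/K2 + [H⁺]²/(K1K2)) = 1 / (1 + 10^+1.58 + 10^+0.26)
   = 1 / (1 + 38.019 + 1.8197) = 1/40.839 = 0.02449
[CO3²⁻] = α₂ × DIC = 0.02449 × 6.71 = 0.164 mmol/kg

[CO3²⁻] = 0.164 mmol/kg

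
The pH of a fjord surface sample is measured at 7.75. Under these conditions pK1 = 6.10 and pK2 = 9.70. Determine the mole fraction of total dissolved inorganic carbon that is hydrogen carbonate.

α₁ = 1 / (1 + [H⁺]/K1 + K2/[H⁺]) = 1 / (1 + 10^-1.65 + 10^-1.95)
   = 1 / (1 + 0.022387 + 0.011220) = 1/1.0336 = 0.9675

α₁ = 0.967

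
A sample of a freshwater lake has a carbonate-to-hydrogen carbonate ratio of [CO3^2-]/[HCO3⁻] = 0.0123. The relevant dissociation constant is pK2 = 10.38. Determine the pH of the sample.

pH = 8.47

From K2 = [H⁺][CO3^2-]/[HCO3⁻]:  pH = pK2 + log₁₀([CO3^2-]/[HCO3⁻])
log₁₀(0.0123) = -1.910
pH = 10.38 + (-1.910) = 8.47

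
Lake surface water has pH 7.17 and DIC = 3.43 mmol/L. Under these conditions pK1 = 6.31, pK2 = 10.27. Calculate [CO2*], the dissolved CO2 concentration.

α₀ = 1 / (1 + K1/[H⁺] + K1K2/[H⁺]²) = 1 / (1 + 10^+0.86 + 10^-2.24)
   = 1 / (1 + 7.2444 + 0.0057544) = 1/8.2501 = 0.1212
[CO2*] = α₀ × DIC = 0.1212 × 3.43 = 0.416 mmol/L

[CO2*] = 0.416 mmol/L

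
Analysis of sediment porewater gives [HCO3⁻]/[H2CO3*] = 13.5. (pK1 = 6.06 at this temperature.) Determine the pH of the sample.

From K1 = [H⁺][HCO3⁻]/[H2CO3*]:  pH = pK1 + log₁₀([HCO3⁻]/[H2CO3*])
log₁₀(13.5) = +1.130
pH = 6.06 + (+1.130) = 7.19

pH = 7.19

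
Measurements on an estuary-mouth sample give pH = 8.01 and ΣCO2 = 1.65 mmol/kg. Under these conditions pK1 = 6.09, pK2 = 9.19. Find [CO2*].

[CO2*] = 18.4 μmol/kg

α₀ = 1 / (1 + K1/[H⁺] + K1K2/[H⁺]²) = 1 / (1 + 10^+1.92 + 10^+0.74)
   = 1 / (1 + 83.176 + 5.4954) = 1/89.672 = 0.01115
[CO2*] = α₀ × DIC = 0.01115 × 1.65 = 0.0184 mmol/kg = 18.4 μmol/kg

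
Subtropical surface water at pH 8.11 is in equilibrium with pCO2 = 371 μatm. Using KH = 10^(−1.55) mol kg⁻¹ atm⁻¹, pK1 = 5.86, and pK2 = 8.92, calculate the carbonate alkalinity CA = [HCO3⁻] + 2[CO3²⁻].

CA = 2.44 mmol/kg

[CO2*] = KH · pCO2 = 10^(−1.55) × 371×10^-6 = 1.046×10^-5 mol/kg
α₀ = 1/(1 + K1/[H⁺] + K1K2/[H⁺]²) = 1/(1 + 10^+2.25 + 10^+1.44) = 0.004846
DIC = [CO2*]/α₀ = 1.046×10^-5 / 0.004846 = 2.158 mmol/kg
CA = (α₁ + 2α₂)·DIC = (0.8617 + 2×0.1335) × 2.158 = 2.44 mmol/kg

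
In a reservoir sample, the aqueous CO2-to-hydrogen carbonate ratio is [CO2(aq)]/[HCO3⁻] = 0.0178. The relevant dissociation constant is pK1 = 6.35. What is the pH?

From K1 = [H⁺][HCO3⁻]/[CO2(aq)]:  pH = pK1 − log₁₀([CO2(aq)]/[HCO3⁻])
log₁₀(0.0178) = -1.750
pH = 6.35 − (-1.750) = 8.10

pH = 8.10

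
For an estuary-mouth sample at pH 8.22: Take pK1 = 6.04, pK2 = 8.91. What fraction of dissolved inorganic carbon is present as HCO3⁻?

α₁ = 1 / (1 + [H⁺]/K1 + K2/[H⁺]) = 1 / (1 + 10^-2.18 + 10^-0.69)
   = 1 / (1 + 0.0066069 + 0.20417) = 1/1.2108 = 0.8259

α₁ = 0.826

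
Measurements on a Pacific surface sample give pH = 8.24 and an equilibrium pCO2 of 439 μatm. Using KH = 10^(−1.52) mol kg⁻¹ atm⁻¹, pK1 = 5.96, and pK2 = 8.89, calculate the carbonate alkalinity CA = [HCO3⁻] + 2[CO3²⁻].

[CO2*] = KH · pCO2 = 10^(−1.52) × 439×10^-6 = 1.326×10^-5 mol/kg
α₀ = 1/(1 + K1/[H⁺] + K1K2/[H⁺]²) = 1/(1 + 10^+2.28 + 10^+1.63) = 0.004270
DIC = [CO2*]/α₀ = 1.326×10^-5 / 0.004270 = 3.105 mmol/kg
CA = (α₁ + 2α₂)·DIC = (0.8136 + 2×0.1821) × 3.105 = 3.66 mmol/kg

CA = 3.66 mmol/kg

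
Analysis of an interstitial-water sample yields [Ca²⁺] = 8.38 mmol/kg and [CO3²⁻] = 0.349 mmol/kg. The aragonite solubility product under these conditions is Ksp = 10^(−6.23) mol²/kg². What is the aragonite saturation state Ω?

Ksp = 10^(−6.23) = 5.888×10^-7
Ω = [Ca²⁺][CO3²⁻]/Ksp = (8.38×10^-3)(0.349×10^-3) / 5.888×10^-7 = 4.97

Ω = 4.97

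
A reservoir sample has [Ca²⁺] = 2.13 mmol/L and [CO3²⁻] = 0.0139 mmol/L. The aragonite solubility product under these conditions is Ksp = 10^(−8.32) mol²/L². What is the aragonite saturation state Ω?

Ksp = 10^(−8.32) = 4.786×10^-9
Ω = [Ca²⁺][CO3²⁻]/Ksp = (2.13×10^-3)(0.0139×10^-3) / 4.786×10^-9 = 6.19

Ω = 6.19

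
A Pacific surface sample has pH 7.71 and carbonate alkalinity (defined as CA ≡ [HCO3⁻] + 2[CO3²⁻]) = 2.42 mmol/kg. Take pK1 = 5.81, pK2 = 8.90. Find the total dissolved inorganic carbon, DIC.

CA = [HCO3⁻] + 2[CO3²⁻] = (α₁ + 2α₂)·DIC
At pH 7.71: [H⁺]/K1 = 10^-1.90 = 0.012589, K2/[H⁺] = 10^-1.19 = 0.064565
α₁ = 1/(1 + 0.012589 + 0.064565) = 1/1.0772 = 0.9284; α₂ = α₁·K2/[H⁺] = 0.05994
α₁ + 2α₂ = 1.0483
DIC = CA / (α₁ + 2α₂) = 2.42 / 1.0483 = 2.31 mmol/kg

DIC = 2.31 mmol/kg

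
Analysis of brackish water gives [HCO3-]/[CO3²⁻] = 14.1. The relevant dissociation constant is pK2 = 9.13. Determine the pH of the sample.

From K2 = [H⁺][CO3²⁻]/[HCO3-]:  pH = pK2 − log₁₀([HCO3-]/[CO3²⁻])
log₁₀(14.1) = +1.149
pH = 9.13 − (+1.149) = 7.98

pH = 7.98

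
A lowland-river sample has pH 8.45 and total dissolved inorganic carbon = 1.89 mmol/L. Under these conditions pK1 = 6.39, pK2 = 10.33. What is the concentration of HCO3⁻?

α₁ = 1 / (1 + [H⁺]/K1 + K2/[H⁺]) = 1 / (1 + 10^-2.06 + 10^-1.88)
   = 1 / (1 + 0.0087096 + 0.013183) = 1/1.0219 = 0.9786
[HCO3⁻] = α₁ × DIC = 0.9786 × 1.89 = 1.85 mmol/L

[HCO3⁻] = 1.85 mmol/L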